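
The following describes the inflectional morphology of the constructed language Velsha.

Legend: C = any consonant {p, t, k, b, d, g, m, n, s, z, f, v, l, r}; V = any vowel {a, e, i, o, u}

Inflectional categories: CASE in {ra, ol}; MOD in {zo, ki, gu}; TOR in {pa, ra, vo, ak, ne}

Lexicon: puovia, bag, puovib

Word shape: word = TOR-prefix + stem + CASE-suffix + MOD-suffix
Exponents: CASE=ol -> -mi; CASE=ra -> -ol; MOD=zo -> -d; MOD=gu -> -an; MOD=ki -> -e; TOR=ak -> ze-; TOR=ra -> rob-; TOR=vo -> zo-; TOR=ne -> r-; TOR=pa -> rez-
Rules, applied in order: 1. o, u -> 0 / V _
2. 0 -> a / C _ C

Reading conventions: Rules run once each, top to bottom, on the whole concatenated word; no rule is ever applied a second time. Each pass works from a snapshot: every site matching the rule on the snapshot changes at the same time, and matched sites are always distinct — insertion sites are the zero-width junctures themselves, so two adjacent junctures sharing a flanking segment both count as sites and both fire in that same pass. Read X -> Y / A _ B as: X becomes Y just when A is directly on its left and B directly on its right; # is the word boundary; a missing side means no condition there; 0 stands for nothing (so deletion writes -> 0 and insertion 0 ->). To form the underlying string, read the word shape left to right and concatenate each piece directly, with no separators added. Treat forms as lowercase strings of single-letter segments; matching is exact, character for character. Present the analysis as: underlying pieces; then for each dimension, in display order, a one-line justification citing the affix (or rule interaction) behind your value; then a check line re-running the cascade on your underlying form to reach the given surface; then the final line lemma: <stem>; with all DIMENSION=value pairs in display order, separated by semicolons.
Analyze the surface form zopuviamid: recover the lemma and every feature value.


underlying: zo-puovia-mi-d
CASE=ol - signalled by the affix -mi
MOD=zo - signalled by the affix -d
TOR=vo - signalled by the affix zo-
check: zopuoviamid -> zopuviamid -> zopuviamid
lemma: puovia; CASE=ol; MOD=zo; TOR=vo


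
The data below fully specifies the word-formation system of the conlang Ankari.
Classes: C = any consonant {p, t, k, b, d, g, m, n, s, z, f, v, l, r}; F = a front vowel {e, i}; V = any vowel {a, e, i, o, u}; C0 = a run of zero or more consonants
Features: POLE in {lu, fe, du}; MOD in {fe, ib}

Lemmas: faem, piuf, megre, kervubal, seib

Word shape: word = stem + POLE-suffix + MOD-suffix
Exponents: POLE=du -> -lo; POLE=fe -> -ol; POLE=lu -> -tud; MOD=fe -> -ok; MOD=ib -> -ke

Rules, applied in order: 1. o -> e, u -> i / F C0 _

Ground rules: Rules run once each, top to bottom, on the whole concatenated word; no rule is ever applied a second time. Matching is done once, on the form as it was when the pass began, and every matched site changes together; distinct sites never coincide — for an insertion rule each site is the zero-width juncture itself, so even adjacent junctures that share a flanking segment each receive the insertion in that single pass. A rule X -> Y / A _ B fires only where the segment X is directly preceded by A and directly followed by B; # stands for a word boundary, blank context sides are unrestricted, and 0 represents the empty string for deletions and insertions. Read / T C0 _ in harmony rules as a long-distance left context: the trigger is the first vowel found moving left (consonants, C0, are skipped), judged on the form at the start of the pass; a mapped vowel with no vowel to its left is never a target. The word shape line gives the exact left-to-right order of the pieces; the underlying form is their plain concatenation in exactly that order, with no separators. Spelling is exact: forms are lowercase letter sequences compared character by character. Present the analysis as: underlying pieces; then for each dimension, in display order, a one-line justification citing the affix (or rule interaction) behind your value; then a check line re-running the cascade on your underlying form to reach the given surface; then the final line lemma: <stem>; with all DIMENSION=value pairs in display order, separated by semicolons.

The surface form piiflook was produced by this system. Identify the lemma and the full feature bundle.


underlying: piuf-lo-ok
POLE=du - signalled by the affix -lo
MOD=fe - signalled by the affix -ok
check: piuflook -> piiflook
lemma: piuf; POLE=du; MOD=fe


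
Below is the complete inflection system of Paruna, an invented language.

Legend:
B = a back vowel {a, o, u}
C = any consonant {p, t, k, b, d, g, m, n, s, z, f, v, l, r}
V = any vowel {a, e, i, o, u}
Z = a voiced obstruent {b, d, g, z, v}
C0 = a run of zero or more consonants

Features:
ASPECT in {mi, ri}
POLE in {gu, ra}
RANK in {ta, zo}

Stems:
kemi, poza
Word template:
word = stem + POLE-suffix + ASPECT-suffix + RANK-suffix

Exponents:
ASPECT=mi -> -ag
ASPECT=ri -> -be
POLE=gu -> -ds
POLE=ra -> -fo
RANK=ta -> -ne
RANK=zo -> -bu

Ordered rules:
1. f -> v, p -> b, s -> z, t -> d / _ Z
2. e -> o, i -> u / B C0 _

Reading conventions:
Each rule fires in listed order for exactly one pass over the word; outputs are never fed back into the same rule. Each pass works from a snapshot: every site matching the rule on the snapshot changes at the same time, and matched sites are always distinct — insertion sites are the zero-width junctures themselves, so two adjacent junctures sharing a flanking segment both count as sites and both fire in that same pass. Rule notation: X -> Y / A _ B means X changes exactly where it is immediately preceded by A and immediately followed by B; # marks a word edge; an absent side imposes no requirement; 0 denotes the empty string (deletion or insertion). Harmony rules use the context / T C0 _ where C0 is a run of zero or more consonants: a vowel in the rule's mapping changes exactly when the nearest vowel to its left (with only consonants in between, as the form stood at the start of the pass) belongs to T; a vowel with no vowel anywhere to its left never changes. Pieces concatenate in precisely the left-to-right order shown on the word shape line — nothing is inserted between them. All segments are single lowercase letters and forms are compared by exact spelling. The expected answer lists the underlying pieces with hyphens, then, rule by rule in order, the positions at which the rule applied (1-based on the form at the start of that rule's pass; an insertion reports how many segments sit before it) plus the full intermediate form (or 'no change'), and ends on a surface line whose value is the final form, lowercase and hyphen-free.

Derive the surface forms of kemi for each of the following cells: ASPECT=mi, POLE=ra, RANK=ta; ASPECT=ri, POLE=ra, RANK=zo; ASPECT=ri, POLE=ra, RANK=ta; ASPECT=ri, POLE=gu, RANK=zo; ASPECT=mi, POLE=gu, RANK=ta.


cell ASPECT=mi, POLE=ra, RANK=ta:
underlying: kemi-fo-ag-ne
1. f -> v, p -> b, s -> z, t -> d / _ Z: no change
2. e -> o, i -> u / B C0 _: fires at position(s) 10: kemifoagno
surface: kemifoagno

cell ASPECT=ri, POLE=ra, RANK=zo:
underlying: kemi-fo-be-bu
1. f -> v, p -> b, s -> z, t -> d / _ Z: no change
2. e -> o, i -> u / B C0 _: fires at position(s) 8: kemifobobu
surface: kemifobobu

cell ASPECT=ri, POLE=ra, RANK=ta:
underlying: kemi-fo-be-ne
1. f -> v, p -> b, s -> z, t -> d / _ Z: no change
2. e -> o, i -> u / B C0 _: fires at position(s) 8: kemifobone
surface: kemifobone

cell ASPECT=ri, POLE=gu, RANK=zo:
underlying: kemi-ds-be-bu
1. f -> v, p -> b, s -> z, t -> d / _ Z: fires at position(s) 6: kemidzbebu
2. e -> o, i -> u / B C0 _: no change
surface: kemidzbebu

cell ASPECT=mi, POLE=gu, RANK=ta:
underlying: kemi-ds-ag-ne
1. f -> v, p -> b, s -> z, t -> d / _ Z: no change
2. e -> o, i -> u / B C0 _: fires at position(s) 10: kemidsagno
surface: kemidsagno


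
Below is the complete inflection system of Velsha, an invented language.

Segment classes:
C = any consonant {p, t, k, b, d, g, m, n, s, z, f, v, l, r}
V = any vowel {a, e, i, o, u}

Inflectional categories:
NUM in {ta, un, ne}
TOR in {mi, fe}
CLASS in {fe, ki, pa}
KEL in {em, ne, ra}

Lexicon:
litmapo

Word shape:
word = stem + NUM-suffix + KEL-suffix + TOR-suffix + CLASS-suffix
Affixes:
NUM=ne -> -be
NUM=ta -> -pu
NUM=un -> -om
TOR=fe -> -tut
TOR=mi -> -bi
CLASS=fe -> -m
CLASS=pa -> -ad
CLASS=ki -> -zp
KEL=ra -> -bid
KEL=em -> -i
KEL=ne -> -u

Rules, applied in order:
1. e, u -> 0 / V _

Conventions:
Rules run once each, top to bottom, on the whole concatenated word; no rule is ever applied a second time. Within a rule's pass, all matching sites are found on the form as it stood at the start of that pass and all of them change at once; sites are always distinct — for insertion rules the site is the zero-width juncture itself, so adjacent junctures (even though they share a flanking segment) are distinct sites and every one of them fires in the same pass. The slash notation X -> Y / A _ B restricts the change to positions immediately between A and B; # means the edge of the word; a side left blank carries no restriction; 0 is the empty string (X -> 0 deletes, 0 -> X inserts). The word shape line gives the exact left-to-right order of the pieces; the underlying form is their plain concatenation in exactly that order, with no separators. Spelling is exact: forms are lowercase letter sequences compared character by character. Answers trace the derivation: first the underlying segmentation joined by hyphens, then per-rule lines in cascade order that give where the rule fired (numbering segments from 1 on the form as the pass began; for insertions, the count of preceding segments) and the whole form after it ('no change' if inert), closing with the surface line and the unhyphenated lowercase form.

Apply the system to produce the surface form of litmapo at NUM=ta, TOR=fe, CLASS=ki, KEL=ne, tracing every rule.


underlying: litmapo-pu-u-tut-zp
1. e, u -> 0 / V _: fires at position(s) 10: litmapopututzp
surface: litmapopututzp


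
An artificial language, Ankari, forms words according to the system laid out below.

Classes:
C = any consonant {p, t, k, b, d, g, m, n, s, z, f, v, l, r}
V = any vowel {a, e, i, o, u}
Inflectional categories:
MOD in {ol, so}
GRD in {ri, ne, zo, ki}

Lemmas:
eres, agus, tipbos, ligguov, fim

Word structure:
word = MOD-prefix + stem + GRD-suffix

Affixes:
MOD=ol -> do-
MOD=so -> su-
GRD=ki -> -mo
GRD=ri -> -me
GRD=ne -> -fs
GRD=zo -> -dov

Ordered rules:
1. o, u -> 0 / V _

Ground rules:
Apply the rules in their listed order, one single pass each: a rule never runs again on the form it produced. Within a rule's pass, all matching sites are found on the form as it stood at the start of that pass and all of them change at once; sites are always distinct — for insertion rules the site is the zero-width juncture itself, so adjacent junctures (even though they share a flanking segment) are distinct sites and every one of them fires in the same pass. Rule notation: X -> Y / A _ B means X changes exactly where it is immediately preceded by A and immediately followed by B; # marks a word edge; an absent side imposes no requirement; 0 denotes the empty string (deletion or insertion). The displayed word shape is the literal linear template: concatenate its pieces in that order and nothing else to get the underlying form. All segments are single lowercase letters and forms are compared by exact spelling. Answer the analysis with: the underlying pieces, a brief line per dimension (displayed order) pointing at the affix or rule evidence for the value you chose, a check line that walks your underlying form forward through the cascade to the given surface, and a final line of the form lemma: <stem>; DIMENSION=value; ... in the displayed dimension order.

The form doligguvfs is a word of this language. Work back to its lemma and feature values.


underlying: do-ligguov-fs
MOD=ol - signalled by the affix do-
GRD=ne - signalled by the affix -fs
check: doligguovfs -> doligguvfs
lemma: ligguov; MOD=ol; GRD=ne


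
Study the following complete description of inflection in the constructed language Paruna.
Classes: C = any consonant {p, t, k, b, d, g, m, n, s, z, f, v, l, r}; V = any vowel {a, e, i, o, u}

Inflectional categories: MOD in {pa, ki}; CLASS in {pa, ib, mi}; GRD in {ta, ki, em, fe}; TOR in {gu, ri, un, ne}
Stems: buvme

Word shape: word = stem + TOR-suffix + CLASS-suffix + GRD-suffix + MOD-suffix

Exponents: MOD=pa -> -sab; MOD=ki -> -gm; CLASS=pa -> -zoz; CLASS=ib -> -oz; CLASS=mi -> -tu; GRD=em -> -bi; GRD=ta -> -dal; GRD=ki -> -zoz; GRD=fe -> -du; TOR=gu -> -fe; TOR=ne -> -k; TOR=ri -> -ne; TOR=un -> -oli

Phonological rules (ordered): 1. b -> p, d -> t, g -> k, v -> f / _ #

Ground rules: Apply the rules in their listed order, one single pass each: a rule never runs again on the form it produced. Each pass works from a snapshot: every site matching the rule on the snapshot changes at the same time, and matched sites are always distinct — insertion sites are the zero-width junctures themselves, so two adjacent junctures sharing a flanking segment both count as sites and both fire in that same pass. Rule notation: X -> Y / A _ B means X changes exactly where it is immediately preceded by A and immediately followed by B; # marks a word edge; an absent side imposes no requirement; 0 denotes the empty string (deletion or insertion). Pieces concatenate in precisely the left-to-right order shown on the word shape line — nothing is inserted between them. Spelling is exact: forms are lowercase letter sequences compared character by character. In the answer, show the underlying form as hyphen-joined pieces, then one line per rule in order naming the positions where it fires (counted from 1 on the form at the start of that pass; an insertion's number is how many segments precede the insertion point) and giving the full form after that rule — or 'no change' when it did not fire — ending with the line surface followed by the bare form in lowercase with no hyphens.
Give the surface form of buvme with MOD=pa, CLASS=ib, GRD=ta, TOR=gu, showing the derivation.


underlying: buvme-fe-oz-dal-sab
1. b -> p, d -> t, g -> k, v -> f / _ #: fires at position(s) 15: buvmefeozdalsap
surface: buvmefeozdalsap


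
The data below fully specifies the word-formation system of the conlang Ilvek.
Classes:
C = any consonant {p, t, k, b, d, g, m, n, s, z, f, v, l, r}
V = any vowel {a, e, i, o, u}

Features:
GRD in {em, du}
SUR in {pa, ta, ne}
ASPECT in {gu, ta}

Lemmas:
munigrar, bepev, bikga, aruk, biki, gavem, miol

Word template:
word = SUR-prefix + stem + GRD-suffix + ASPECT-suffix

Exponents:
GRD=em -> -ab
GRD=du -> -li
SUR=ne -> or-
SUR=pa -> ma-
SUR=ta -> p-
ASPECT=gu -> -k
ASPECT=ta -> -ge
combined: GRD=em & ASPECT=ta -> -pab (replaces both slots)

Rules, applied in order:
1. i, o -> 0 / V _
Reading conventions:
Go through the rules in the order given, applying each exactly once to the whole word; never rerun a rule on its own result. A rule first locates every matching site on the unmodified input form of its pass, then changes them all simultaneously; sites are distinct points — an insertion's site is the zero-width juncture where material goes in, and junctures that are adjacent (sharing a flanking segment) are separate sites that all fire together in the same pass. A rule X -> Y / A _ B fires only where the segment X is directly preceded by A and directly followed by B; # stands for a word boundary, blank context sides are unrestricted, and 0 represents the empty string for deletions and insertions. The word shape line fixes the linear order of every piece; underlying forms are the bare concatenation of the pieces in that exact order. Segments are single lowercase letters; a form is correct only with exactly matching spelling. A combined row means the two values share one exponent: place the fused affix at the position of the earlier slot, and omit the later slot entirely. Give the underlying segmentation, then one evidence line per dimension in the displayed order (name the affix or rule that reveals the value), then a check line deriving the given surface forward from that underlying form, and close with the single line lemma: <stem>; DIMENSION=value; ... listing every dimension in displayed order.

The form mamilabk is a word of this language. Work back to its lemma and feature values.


underlying: ma-miol-ab-k
GRD=em - signalled by the affix -ab
SUR=pa - signalled by the affix ma-
ASPECT=gu - signalled by the affix -k
check: mamiolabk -> mamilabk
lemma: miol; GRD=em; SUR=pa; ASPECT=gu


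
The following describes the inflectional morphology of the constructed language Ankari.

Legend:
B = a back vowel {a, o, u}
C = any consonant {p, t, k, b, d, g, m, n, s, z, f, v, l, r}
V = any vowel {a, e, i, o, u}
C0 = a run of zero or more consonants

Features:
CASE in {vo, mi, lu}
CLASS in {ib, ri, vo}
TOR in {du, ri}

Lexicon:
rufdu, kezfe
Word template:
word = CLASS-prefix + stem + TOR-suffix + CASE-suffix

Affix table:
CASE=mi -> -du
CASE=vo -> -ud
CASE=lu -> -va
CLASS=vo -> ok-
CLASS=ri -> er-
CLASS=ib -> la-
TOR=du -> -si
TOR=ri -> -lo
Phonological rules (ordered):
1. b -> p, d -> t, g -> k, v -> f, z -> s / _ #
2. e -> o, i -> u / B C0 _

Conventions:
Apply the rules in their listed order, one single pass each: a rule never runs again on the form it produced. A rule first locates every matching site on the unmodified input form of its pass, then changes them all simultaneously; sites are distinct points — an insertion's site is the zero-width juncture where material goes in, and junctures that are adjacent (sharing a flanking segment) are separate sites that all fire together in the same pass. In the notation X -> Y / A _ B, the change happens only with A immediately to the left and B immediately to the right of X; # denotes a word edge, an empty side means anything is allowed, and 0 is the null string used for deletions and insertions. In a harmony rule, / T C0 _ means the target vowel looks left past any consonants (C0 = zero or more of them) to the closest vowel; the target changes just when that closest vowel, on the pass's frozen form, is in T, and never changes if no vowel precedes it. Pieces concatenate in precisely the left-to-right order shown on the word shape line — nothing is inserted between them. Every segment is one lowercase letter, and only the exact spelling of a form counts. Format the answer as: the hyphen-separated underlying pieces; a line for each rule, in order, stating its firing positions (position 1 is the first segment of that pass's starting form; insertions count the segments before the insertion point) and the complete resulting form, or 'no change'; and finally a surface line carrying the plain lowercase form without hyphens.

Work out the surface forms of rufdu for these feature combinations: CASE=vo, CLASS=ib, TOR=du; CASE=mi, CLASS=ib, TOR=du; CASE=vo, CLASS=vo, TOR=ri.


cell CASE=vo, CLASS=ib, TOR=du:
underlying: la-rufdu-si-ud
1. b -> p, d -> t, g -> k, v -> f, z -> s / _ #: fires at position(s) 11: larufdusiut
2. e -> o, i -> u / B C0 _: fires at position(s) 9: larufdusuut
surface: larufdusuut

cell CASE=mi, CLASS=ib, TOR=du:
underlying: la-rufdu-si-du
1. b -> p, d -> t, g -> k, v -> f, z -> s / _ #: no change
2. e -> o, i -> u / B C0 _: fires at position(s) 9: larufdusudu
surface: larufdusudu

cell CASE=vo, CLASS=vo, TOR=ri:
underlying: ok-rufdu-lo-ud
1. b -> p, d -> t, g -> k, v -> f, z -> s / _ #: fires at position(s) 11: okrufdulout
2. e -> o, i -> u / B C0 _: no change
surface: okrufdulout


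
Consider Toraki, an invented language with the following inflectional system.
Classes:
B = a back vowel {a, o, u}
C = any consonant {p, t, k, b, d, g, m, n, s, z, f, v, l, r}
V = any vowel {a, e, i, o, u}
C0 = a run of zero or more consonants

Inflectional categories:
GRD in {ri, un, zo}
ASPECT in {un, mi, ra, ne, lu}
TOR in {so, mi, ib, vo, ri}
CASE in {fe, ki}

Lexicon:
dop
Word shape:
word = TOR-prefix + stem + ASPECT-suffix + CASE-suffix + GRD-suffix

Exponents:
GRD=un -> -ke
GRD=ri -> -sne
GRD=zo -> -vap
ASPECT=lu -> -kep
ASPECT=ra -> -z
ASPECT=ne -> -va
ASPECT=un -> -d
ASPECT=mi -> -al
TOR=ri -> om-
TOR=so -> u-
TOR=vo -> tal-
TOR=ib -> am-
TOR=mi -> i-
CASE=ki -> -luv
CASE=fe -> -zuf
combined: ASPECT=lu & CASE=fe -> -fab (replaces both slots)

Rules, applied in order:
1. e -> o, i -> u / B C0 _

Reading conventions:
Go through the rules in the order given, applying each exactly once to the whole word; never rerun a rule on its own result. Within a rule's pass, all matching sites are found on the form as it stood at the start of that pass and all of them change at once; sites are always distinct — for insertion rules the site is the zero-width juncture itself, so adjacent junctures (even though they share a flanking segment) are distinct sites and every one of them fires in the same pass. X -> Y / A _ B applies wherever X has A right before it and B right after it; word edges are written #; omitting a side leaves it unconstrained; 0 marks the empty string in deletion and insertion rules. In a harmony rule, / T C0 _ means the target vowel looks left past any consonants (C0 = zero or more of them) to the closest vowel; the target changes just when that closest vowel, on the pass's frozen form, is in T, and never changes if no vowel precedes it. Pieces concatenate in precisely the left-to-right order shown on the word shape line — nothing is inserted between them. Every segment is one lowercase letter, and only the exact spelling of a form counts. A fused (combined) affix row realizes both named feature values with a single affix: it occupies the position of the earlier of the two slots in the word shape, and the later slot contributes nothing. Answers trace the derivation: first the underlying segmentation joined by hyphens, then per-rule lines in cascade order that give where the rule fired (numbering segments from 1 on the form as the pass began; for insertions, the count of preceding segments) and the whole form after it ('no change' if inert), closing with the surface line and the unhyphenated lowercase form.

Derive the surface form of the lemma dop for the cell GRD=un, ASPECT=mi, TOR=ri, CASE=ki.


underlying: om-dop-al-luv-ke
1. e -> o, i -> u / B C0 _: fires at position(s) 12: omdopalluvko
surface: omdopalluvko


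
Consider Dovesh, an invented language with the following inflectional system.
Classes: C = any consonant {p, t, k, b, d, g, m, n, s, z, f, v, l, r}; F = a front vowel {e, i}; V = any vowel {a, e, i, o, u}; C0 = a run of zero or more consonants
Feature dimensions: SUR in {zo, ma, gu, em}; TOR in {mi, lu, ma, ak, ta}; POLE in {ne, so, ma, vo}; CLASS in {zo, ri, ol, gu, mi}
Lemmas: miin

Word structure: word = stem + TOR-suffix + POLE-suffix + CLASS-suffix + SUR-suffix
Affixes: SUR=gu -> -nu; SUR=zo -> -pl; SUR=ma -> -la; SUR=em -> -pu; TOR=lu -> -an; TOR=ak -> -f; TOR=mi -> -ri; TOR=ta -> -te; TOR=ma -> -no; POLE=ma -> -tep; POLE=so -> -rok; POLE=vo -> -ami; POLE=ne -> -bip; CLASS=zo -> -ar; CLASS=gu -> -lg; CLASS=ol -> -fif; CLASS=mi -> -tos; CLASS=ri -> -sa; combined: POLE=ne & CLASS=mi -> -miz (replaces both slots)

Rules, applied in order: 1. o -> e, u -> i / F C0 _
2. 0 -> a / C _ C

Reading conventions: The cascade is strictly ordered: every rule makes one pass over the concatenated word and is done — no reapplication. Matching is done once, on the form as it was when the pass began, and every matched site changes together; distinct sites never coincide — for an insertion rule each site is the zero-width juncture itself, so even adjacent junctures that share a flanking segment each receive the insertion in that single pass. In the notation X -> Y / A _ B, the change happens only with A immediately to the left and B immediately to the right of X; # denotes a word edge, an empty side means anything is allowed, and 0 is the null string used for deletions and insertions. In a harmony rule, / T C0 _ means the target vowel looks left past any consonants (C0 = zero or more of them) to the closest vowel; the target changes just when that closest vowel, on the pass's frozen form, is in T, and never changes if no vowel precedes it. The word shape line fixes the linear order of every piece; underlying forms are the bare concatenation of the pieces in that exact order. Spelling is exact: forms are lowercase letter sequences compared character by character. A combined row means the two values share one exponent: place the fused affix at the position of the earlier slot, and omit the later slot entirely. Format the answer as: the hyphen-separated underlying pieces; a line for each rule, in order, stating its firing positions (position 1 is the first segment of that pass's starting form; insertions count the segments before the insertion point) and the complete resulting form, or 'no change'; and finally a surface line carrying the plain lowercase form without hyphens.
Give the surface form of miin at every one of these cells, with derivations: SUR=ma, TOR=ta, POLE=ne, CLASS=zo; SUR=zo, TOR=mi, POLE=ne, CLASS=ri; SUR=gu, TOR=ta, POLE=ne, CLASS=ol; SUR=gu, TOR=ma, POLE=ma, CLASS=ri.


cell SUR=ma, TOR=ta, POLE=ne, CLASS=zo:
underlying: miin-te-bip-ar-la
1. o -> e, u -> i / F C0 _: no change
2. 0 -> a / C _ C: inserts after position(s) 4, 11: miinatebiparala
surface: miinatebiparala

cell SUR=zo, TOR=mi, POLE=ne, CLASS=ri:
underlying: miin-ri-bip-sa-pl
1. o -> e, u -> i / F C0 _: no change
2. 0 -> a / C _ C: inserts after position(s) 4, 9, 12: miinaribipasapal
surface: miinaribipasapal

cell SUR=gu, TOR=ta, POLE=ne, CLASS=ol:
underlying: miin-te-bip-fif-nu
1. o -> e, u -> i / F C0 _: fires at position(s) 14: miintebipfifni
2. 0 -> a / C _ C: inserts after position(s) 4, 9, 12: miinatebipafifani
surface: miinatebipafifani

cell SUR=gu, TOR=ma, POLE=ma, CLASS=ri:
underlying: miin-no-tep-sa-nu
1. o -> e, u -> i / F C0 _: fires at position(s) 6: miinnetepsanu
2. 0 -> a / C _ C: inserts after position(s) 4, 9: miinanetepasanu
surface: miinanetepasanu


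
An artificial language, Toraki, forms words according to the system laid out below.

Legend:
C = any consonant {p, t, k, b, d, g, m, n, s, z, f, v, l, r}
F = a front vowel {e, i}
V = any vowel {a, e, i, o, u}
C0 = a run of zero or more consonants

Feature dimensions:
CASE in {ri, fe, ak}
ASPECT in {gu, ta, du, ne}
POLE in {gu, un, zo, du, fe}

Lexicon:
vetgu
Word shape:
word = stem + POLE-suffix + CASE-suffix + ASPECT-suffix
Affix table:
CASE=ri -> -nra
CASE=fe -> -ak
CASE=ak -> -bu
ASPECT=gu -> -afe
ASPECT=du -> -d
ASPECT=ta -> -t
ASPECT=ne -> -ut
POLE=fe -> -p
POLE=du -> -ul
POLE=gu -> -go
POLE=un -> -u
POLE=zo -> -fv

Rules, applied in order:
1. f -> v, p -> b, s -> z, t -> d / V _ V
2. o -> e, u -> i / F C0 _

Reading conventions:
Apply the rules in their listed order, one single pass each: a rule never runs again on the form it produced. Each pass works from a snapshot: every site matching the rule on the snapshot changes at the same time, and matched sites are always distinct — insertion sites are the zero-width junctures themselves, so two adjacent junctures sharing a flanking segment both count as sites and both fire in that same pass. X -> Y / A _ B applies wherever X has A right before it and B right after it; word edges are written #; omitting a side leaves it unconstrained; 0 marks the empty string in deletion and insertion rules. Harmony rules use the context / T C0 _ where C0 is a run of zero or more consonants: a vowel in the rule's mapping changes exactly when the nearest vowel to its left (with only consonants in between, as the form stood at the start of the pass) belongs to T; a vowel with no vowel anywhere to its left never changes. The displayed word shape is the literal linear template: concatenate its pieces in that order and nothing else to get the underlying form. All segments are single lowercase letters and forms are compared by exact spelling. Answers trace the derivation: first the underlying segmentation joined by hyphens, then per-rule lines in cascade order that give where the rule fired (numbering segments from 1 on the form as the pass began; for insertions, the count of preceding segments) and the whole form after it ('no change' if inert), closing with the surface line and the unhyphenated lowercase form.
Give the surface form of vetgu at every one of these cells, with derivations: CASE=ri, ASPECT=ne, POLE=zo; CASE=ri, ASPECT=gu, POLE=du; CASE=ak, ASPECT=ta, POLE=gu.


cell CASE=ri, ASPECT=ne, POLE=zo:
underlying: vetgu-fv-nra-ut
1. f -> v, p -> b, s -> z, t -> d / V _ V: no change
2. o -> e, u -> i / F C0 _: fires at position(s) 5: vetgifvnraut
surface: vetgifvnraut

cell CASE=ri, ASPECT=gu, POLE=du:
underlying: vetgu-ul-nra-afe
1. f -> v, p -> b, s -> z, t -> d / V _ V: fires at position(s) 12: vetguulnraave
2. o -> e, u -> i / F C0 _: fires at position(s) 5: vetgiulnraave
surface: vetgiulnraave

cell CASE=ak, ASPECT=ta, POLE=gu:
underlying: vetgu-go-bu-t
1. f -> v, p -> b, s -> z, t -> d / V _ V: no change
2. o -> e, u -> i / F C0 _: fires at position(s) 5: vetgigobut
surface: vetgigobut


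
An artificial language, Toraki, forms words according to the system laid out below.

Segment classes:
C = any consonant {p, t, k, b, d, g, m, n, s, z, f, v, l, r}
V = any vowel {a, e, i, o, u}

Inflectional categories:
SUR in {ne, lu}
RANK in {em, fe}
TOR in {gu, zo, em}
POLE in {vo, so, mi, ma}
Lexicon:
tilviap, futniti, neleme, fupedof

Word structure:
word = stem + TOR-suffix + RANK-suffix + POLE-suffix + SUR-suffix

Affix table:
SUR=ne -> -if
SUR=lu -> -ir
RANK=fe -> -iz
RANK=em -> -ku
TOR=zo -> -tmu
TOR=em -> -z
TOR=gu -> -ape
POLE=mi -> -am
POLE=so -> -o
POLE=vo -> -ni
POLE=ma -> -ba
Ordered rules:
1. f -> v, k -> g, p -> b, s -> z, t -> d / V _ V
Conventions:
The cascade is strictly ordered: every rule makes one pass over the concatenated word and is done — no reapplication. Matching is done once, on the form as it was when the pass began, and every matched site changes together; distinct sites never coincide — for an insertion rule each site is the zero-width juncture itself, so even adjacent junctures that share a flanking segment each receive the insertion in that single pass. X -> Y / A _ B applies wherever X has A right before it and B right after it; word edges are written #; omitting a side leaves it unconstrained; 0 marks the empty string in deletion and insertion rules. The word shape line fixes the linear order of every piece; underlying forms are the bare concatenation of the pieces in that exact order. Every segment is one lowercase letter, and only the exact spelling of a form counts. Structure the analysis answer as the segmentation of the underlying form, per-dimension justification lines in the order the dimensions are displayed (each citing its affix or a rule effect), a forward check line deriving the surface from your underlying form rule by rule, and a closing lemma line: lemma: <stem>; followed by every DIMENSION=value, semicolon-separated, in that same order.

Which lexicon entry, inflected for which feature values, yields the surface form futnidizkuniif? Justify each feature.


underlying: futniti-z-ku-ni-if
SUR=ne - signalled by the affix -if
RANK=em - signalled by the affix -ku
TOR=em - signalled by the affix -z
POLE=vo - signalled by the affix -ni
check: futnitizkuniif -> futnidizkuniif
lemma: futniti; SUR=ne; RANK=em; TOR=em; POLE=vo


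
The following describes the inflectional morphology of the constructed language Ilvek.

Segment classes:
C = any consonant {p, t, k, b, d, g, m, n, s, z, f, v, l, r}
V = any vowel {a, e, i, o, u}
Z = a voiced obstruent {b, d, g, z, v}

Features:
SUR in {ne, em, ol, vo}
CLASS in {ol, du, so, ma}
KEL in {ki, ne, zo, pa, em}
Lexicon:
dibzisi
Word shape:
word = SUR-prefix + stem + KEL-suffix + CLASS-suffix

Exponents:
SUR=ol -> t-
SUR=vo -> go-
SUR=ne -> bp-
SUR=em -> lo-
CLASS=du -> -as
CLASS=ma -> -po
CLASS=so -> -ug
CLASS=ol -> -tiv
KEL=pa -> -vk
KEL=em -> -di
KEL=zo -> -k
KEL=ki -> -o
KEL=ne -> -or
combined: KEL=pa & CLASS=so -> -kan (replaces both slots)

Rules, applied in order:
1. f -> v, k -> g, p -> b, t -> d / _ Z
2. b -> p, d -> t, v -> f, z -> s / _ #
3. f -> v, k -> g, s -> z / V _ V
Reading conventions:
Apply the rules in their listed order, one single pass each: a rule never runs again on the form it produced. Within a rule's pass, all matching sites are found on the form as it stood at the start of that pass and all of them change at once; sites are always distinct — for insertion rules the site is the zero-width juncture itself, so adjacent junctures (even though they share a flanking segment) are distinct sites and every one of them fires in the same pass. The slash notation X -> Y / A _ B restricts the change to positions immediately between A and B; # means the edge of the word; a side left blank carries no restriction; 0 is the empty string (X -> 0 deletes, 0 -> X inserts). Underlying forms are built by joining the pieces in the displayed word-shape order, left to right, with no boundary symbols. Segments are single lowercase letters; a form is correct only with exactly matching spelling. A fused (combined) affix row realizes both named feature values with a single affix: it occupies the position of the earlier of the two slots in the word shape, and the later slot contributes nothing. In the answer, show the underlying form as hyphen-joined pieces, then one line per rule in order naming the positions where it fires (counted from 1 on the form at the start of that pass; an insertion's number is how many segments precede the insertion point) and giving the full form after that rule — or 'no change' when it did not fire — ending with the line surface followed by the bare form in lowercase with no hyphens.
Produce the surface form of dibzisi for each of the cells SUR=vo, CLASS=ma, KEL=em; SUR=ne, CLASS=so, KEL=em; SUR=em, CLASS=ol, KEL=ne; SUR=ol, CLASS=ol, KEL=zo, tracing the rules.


cell SUR=vo, CLASS=ma, KEL=em:
underlying: go-dibzisi-di-po
1. f -> v, k -> g, p -> b, t -> d / _ Z: no change
2. b -> p, d -> t, v -> f, z -> s / _ #: no change
3. f -> v, k -> g, s -> z / V _ V: fires at position(s) 8: godibzizidipo
surface: godibzizidipo

cell SUR=ne, CLASS=so, KEL=em:
underlying: bp-dibzisi-di-ug
1. f -> v, k -> g, p -> b, t -> d / _ Z: fires at position(s) 2: bbdibzisidiug
2. b -> p, d -> t, v -> f, z -> s / _ #: no change
3. f -> v, k -> g, s -> z / V _ V: fires at position(s) 8: bbdibzizidiug
surface: bbdibzizidiug

cell SUR=em, CLASS=ol, KEL=ne:
underlying: lo-dibzisi-or-tiv
1. f -> v, k -> g, p -> b, t -> d / _ Z: no change
2. b -> p, d -> t, v -> f, z -> s / _ #: fires at position(s) 14: lodibzisiortif
3. f -> v, k -> g, s -> z / V _ V: fires at position(s) 8: lodibziziortif
surface: lodibziziortif

cell SUR=ol, CLASS=ol, KEL=zo:
underlying: t-dibzisi-k-tiv
1. f -> v, k -> g, p -> b, t -> d / _ Z: fires at position(s) 1: ddibzisiktiv
2. b -> p, d -> t, v -> f, z -> s / _ #: fires at position(s) 12: ddibzisiktif
3. f -> v, k -> g, s -> z / V _ V: fires at position(s) 7: ddibziziktif
surface: ddibziziktif


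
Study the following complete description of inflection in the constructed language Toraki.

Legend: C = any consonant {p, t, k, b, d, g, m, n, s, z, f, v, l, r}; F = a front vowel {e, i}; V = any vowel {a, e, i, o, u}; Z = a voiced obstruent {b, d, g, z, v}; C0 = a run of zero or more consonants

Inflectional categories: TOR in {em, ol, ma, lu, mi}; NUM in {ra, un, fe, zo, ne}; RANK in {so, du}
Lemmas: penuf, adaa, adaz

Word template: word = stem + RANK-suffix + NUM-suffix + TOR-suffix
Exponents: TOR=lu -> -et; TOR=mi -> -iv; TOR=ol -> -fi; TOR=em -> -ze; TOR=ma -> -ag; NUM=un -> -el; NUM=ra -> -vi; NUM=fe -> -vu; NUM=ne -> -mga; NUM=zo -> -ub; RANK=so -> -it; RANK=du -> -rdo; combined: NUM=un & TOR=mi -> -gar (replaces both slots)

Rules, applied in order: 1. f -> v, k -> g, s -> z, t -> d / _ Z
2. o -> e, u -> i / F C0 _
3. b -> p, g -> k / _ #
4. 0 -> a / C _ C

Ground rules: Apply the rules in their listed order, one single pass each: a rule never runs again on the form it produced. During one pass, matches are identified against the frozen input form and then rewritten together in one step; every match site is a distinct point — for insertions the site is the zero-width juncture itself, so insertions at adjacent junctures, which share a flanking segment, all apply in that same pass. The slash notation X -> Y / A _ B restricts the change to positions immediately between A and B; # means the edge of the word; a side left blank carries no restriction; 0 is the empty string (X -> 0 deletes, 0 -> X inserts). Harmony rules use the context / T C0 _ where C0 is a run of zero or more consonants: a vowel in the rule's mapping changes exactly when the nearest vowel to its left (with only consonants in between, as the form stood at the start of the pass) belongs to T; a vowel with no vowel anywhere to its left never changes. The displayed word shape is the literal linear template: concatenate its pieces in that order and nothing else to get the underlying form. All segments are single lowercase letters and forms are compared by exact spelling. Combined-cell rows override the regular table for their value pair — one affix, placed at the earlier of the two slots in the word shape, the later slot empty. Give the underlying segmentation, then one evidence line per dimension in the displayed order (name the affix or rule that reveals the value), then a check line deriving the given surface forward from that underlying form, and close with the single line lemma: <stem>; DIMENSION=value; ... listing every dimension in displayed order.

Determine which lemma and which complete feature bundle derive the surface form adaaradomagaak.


underlying: adaa-rdo-mga-ag
TOR=ma - signalled by the affix -ag
NUM=ne - signalled by the affix -mga
RANK=du - signalled by the affix -rdo
check: adaardomgaag -> adaardomgaag -> adaardomgaag -> adaardomgaak -> adaaradomagaak
lemma: adaa; TOR=ma; NUM=ne; RANK=du


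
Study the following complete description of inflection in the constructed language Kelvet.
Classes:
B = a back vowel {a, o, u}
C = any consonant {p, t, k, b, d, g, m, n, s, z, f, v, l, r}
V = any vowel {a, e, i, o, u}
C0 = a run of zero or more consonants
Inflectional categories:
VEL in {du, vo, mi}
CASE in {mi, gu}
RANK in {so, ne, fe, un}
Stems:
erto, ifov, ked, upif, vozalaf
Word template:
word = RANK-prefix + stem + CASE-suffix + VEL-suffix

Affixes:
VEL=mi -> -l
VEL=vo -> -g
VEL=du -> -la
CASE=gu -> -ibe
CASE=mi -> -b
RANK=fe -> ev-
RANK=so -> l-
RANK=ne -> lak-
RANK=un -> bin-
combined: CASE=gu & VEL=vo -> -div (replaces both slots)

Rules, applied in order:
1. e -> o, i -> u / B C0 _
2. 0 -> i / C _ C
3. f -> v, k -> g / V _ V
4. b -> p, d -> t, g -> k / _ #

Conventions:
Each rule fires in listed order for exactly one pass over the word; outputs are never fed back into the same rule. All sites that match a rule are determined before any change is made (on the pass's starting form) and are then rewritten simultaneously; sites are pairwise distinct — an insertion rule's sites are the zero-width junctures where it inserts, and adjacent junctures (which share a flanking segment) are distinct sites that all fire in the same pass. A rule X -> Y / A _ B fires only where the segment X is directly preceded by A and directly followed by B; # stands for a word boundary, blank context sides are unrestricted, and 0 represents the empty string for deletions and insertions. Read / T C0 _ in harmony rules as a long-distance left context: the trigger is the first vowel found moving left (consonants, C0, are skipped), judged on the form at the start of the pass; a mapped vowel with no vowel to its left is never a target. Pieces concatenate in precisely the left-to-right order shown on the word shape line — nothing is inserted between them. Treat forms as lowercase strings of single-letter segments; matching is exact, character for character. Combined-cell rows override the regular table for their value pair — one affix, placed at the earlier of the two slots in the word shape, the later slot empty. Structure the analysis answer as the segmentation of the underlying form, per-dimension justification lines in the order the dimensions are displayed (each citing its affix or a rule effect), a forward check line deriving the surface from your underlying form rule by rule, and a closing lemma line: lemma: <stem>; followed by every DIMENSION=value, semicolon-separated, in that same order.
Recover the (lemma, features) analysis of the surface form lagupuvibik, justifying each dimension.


underlying: lak-upif-b-g
VEL=vo - signalled by the affix -g
CASE=mi - signalled by the affix -b
RANK=ne - signalled by the affix lak-
check: lakupifbg -> lakupufbg -> lakupufibig -> lagupuvibig -> lagupuvibik
lemma: upif; VEL=vo; CASE=mi; RANK=ne
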